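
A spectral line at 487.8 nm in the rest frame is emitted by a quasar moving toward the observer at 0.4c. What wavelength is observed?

319.3 nm

Relativistic Doppler for wavelength: λ' = λ₀ · √((1 − β)/(1 + β)).
λ' = 487.8 × √(0.6000/1.4000) = 487.8 × 0.65465 ≈ 319.3 nm.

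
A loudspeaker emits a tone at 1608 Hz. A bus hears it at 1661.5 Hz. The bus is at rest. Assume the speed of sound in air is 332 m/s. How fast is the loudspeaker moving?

10.7 m/s

f' > f, so the loudspeaker is approaching.
f' = f · v/(v − v_s) ⇒ v_s = v · |1 − f/f'|.
v_s = 332 × |1 − 1608/1661.5| = 332 × 0.0322 ≈ 10.7 m/s.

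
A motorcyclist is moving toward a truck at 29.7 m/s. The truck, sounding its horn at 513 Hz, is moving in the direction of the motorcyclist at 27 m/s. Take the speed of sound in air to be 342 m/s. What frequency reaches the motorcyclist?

Both move, so f' = f · (v + v_o)/(v − v_s).
f' = 513 × (342 + 29.7)/(342 − 27) = 513 × 371.7/315 ≈ 605 Hz.

605 Hz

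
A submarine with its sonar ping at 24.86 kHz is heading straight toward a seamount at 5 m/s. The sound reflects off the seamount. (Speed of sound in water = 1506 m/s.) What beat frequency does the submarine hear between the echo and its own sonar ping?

166 Hz

The seamount receives the sound from a moving source: f₁ = f₀ · v/(v − v_e) = 24.86 × 1506/1501 ≈ 24.9428 kHz.
On the return leg the submarine is a moving observer: f₂ = f₁ · (v + v_e)/v = 24.9428 × 1511/1506 ≈ 25.0256 kHz.
Equivalently f₂ = f₀ · (v + v_e)/(v − v_e).
Beat against the emitted tone (with f₀ = 24860 Hz): |f₂ − f₀| = 2v_e·f₀/(v − v_e) = 2 × 5 × 24860/1501 ≈ 166 Hz.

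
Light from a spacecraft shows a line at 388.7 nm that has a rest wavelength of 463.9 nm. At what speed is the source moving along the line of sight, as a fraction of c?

0.175

λ'/λ₀ = 0.8379 < 1 (blueshift), so the source is approaching.
λ'/λ₀ = √((1 − β)/(1 + β)) for an approaching source ⇒ β = (1 − r²)/(1 + r²) with r = λ'/λ₀.
β = (1 − 0.7021)/(1 + 0.7021) ≈ 0.175.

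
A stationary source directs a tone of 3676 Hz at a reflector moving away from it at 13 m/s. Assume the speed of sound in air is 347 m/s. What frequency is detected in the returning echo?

3411 Hz

The reflector first receives the wave as a moving observer: f₁ = f₀ · (v − u)/v = 3676 × (347 − 13)/347 ≈ 3538 Hz.
On reflection it acts as a source moving away from the stationary detector: f₂ = f₁ · v/(v + u) = 3538 × 347/360 ≈ 3411 Hz.
Equivalently f₂ = f₀ · (v − u)/(v + u).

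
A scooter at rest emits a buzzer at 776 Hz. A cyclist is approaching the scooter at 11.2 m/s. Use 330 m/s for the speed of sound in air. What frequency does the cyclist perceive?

Only the observer moves, toward the source, so f' = f · (v + v_o)/v.
f' = 776 × (330 + 11.2)/330 = 776 × 341.2/330 ≈ 802 Hz.

802 Hz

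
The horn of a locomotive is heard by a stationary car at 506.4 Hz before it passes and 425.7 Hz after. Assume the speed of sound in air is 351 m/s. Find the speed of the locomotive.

f₁/f₂ = (v + v_s)/(v − v_s), so v_s = v · (f₁ − f₂)/(f₁ + f₂).
v_s = 351 × (506.4 − 425.7)/(506.4 + 425.7) = 351 × 80.7/932.1 ≈ 30 m/s.

30 m/s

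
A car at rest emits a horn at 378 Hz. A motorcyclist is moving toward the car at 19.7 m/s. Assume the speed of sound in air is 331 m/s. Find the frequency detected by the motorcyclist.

400 Hz

Moving observer, stationary source: f' = f · (v + v_o)/v.
f' = 378 × (331 + 19.7)/331 = 378 × 350.7/331 ≈ 400 Hz.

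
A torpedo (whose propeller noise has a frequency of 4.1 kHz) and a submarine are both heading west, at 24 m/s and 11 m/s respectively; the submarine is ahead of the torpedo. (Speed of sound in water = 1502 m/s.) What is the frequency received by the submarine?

4.14 kHz

The submarine is ahead, so the torpedo is moving toward it while the submarine is moving away from the torpedo.
General Doppler shift: f' = f · (v − v_o)/(v − v_s).
f' = 4.1 × (1502 − 11)/(1502 − 24) = 4.1 × 1491/1478 ≈ 4.14 kHz.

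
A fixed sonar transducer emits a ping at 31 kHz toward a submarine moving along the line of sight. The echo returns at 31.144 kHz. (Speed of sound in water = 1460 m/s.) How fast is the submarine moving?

Double Doppler shift off a moving reflector: f₂ = f₀ · (v + u)/(v − u) (u > 0 toward emitter).
Rearranging, u = v · (f₂ − f₀)/(f₂ + f₀) = 1460 × 0.144/62.144 ≈ 3.4 m/s.
So the submarine is moving at 3.4 m/s toward the emitter.

3.4 m/s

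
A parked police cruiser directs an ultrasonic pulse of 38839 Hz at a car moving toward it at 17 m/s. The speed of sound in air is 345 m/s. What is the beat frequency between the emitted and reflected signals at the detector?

At the car (a moving observer), f₁ = f₀ · (v + u)/v = 38839 × 362/345 ≈ 40753 Hz.
The reflection then acts as a moving source: f₂ = f₁ · v/(v − u) ≈ 42865 Hz.
Beat frequency: |f₂ − f₀| = 2u·f₀/(v − u) = 2 × 17 × 38839/328 ≈ 4026 Hz.

4026 Hz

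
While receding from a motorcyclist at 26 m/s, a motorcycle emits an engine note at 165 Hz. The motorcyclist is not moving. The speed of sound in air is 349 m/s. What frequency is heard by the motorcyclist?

Only the source moves, away from the listener, so f' = f · v/(v + v_s).
f' = 165 × 349/(349 + 26) = 165 × 349/375 ≈ 154 Hz.

154 Hz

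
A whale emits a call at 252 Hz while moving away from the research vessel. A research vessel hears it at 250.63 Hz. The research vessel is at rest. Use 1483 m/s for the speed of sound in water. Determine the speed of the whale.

8.1 m/s

f' = f · v/(v + v_s) ⇒ v_s = v · |1 − f/f'|.
v_s = 1483 × |1 − 252/250.63| = 1483 × 0.005466 ≈ 8.1 m/s.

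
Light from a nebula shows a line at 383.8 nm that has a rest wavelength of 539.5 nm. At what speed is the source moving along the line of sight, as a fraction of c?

0.328c

λ'/λ₀ = 0.7114 < 1 (blueshift), so the source is approaching.
λ'/λ₀ = √((1 − β)/(1 + β)) for an approaching source ⇒ β = (1 − r²)/(1 + r²) with r = λ'/λ₀.
β = (1 − 0.5061)/(1 + 0.5061) ≈ 0.328.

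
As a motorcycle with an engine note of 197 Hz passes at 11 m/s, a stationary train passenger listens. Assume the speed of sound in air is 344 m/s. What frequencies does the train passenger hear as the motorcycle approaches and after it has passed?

Approaching: f₁ = f · v/(v − v_s) = 197 × 344/333 ≈ 204 Hz.
Receding: f₂ = f · v/(v + v_s) = 197 × 344/355 ≈ 191 Hz.

204 Hz approaching; 191 Hz receding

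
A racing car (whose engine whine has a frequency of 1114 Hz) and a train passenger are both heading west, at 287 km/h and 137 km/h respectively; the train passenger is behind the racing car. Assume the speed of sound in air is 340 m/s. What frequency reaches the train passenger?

287 km/h = 79.72 m/s; 137 km/h = 38.06 m/s.
The train passenger is behind, so the racing car is moving away from it while the train passenger is moving toward the racing car.
With source receding and observer approaching, f' = f · (v + v_o)/(v + v_s).
f' = 1114 × (340 + 38.06)/(340 + 79.72) = 1114 × 378.06/419.72 ≈ 1003 Hz.

1003 Hz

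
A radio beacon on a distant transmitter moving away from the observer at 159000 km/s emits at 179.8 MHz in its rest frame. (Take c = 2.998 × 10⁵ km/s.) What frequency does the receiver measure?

99.6 MHz

β = v/c = 159000/299800 = 0.5304.
Relativistic Doppler for frequency: f' = f₀ · √((1 − β)/(1 + β)).
f' = 179.8 × √(0.4696/1.5304) = 179.8 × 0.55397 ≈ 99.6 MHz.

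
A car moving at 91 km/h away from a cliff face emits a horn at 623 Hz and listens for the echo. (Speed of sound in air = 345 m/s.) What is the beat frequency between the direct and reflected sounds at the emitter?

85 Hz

91 km/h = 25.28 m/s.
The cliff face receives the sound from a moving source: f₁ = f₀ · v/(v + v_e) = 623 × 345/370.28 ≈ 580.5 Hz.
On the return leg the car is a moving observer: f₂ = f₁ · (v − v_e)/v = 580.5 × 319.72/345 ≈ 537.9 Hz.
Beat against the emitted tone: |f₂ − f₀| = 2v_e·f₀/(v + v_e) = 2 × 25.28 × 623/370.28 ≈ 85 Hz.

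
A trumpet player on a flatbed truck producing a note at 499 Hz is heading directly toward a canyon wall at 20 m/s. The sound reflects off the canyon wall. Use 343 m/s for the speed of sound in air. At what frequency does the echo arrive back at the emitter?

The canyon wall receives the sound from a moving source: f₁ = f₀ · v/(v − v_e) = 499 × 343/323 ≈ 530 Hz.
On the return leg the trumpet player on a flatbed truck is a moving observer: f₂ = f₁ · (v + v_e)/v = 530 × 363/343 ≈ 561 Hz.

561 Hz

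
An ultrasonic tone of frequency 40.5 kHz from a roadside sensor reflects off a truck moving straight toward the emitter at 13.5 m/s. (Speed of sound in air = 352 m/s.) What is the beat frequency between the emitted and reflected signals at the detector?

At the truck (a moving observer), f₁ = f₀ · (v + u)/v = 40.5 × 365.5/352 ≈ 42.05 kHz.
On reflection it acts as a source moving toward the stationary detector: f₂ = f₁ · v/(v − u) = 42.05 × 352/338.5 ≈ 43.73 kHz.
Beat frequency (with f₀ = 40500 Hz): |f₂ − f₀| = 2u·f₀/(v − u) = 2 × 13.5 × 40500/338.5 ≈ 3230 Hz.

3230 Hz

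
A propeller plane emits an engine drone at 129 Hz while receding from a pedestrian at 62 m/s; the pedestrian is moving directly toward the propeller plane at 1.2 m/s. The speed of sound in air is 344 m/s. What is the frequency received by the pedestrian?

110 Hz

Both move, so f' = f · (v + v_o)/(v + v_s).
f' = 129 × (344 + 1.2)/(344 + 62) = 129 × 345.2/406 ≈ 110 Hz.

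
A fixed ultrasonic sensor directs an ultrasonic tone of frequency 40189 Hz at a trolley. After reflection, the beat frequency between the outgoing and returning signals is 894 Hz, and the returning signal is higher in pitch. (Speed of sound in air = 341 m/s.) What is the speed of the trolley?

Double Doppler shift off a moving reflector: f₂ = f₀ · (v + u)/(v − u) (u > 0 toward emitter).
Returning signal is higher, so f₂ = f₀ + Δf = 40189 + 894 = 41083 Hz.
Rearranging, u = v · (f₂ − f₀)/(f₂ + f₀) = 341 × 894/81272 ≈ 3.8 m/s.
So the trolley is moving at 3.8 m/s toward the emitter.

3.8 m/s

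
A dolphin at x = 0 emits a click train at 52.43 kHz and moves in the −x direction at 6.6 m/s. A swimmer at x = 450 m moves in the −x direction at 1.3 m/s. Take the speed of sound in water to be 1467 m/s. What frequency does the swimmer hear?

52.2 kHz

The observer lies on the +x side, so the source is heading away from the observer and the observer is heading toward the source.
General Doppler shift: f' = f · (v + v_o)/(v + v_s).
f' = 52.43 × (1467 + 1.3)/(1467 + 6.6) = 52.43 × 1468.3/1473.6 ≈ 52.2 kHz.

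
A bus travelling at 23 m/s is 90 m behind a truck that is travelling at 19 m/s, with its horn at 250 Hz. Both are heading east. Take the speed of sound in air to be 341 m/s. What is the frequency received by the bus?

253 Hz

The bus is behind, so the truck is moving away from it while the bus is moving toward the truck.
With source receding and observer approaching, f' = f · (v + v_o)/(v + v_s).
f' = 250 × (341 + 23)/(341 + 19) = 250 × 364/360 ≈ 253 Hz.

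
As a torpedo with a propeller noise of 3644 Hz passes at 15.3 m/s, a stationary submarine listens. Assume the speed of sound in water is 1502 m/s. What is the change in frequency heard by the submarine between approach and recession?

74.2 Hz

Approaching: f₁ = f · v/(v − v_s) = 3644 × 1502/1486.7 ≈ 3681.5 Hz.
Receding: f₂ = f · v/(v + v_s) = 3644 × 1502/1517.3 ≈ 3607.3 Hz.
Drop: f₁ − f₂ = 2f·v·v_s/(v² − v_s²) = 2 × 3644 × 1502 × 15.3/(1502² − 15.3²) ≈ 74.2 Hz.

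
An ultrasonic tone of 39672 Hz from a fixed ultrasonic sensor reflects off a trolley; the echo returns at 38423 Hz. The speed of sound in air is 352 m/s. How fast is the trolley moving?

Double Doppler shift off a moving reflector: f₂ = f₀ · (v + u)/(v − u) (u > 0 toward emitter).
Rearranging, u = v · (f₂ − f₀)/(f₂ + f₀) = 352 × -1249/78095 ≈ -5.6 m/s.
So the trolley is moving at 5.6 m/s away from the emitter.

5.6 m/s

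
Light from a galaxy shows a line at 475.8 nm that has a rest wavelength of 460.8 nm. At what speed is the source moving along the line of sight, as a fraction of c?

0.032c

λ'/λ₀ = 1.0326 > 1 (redshift), so the source is receding.
λ'/λ₀ = √((1 + β)/(1 − β)) for a receding source ⇒ β = (r² − 1)/(r² + 1) with r = λ'/λ₀.
β = (1.0662 − 1)/(1.0662 + 1) ≈ 0.032.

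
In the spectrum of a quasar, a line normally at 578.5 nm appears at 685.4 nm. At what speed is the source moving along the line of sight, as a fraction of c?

λ'/λ₀ = 1.1848 > 1 (redshift), so the source is receding.
λ'/λ₀ = √((1 + β)/(1 − β)) for a receding source ⇒ β = (r² − 1)/(r² + 1) with r = λ'/λ₀.
β = (1.4037 − 1)/(1.4037 + 1) ≈ 0.168.

0.168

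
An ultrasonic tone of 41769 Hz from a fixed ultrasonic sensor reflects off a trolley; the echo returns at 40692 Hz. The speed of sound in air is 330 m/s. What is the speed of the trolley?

4.3 m/s

Double Doppler shift off a moving reflector: f₂ = f₀ · (v + u)/(v − u) (u > 0 toward emitter).
Rearranging, u = v · (f₂ − f₀)/(f₂ + f₀) = 330 × -1077/82461 ≈ -4.3 m/s.
So the trolley is moving at 4.3 m/s away from the emitter.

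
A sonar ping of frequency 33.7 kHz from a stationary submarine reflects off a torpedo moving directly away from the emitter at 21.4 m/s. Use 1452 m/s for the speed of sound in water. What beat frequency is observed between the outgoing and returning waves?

At the torpedo (a moving observer), f₁ = f₀ · (v − u)/v = 33.7 × 1430.6/1452 ≈ 33.203 kHz.
The reflection then acts as a moving source: f₂ = f₁ · v/(v + u) ≈ 32.721 kHz.
Equivalently f₂ = f₀ · (v − u)/(v + u).
Beat frequency (with f₀ = 33700 Hz): |f₂ − f₀| = 2u·f₀/(v + u) = 2 × 21.4 × 33700/1473.4 ≈ 979 Hz.

979 Hz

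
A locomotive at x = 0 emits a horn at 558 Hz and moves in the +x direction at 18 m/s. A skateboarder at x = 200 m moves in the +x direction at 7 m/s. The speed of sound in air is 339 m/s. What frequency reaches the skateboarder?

The observer lies on the +x side, so the source is heading toward the observer and the observer is heading away from the source.
General Doppler shift: f' = f · (v − v_o)/(v − v_s).
f' = 558 × (339 − 7)/(339 − 18) = 558 × 332/321 ≈ 577 Hz.

577 Hz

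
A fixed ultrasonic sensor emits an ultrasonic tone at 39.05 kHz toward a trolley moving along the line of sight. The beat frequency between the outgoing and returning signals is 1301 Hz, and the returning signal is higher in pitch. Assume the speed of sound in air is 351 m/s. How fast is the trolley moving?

5.8 m/s

Double Doppler shift off a moving reflector: f₂ = f₀ · (v + u)/(v − u) (u > 0 toward emitter).
Returning signal is higher, so f₂ = f₀ + Δf = 39050 + 1301 = 40351 Hz.
Rearranging, u = v · (f₂ − f₀)/(f₂ + f₀) = 351 × 1301/79401 ≈ 5.8 m/s.
So the trolley is moving at 5.8 m/s toward the emitter.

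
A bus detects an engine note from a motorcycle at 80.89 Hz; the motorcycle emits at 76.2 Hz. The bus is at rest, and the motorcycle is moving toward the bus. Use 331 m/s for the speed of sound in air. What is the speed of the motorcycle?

19.2 m/s

f' = f · v/(v − v_s) ⇒ v_s = v · |1 − f/f'|.
v_s = 331 × |1 − 76.2/80.89| = 331 × 0.05798 ≈ 19.2 m/s.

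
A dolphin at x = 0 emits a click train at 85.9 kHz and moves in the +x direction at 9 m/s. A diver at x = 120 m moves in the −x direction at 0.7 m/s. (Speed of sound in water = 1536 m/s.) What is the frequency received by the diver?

86.4 kHz

The observer lies on the +x side, so the source is heading toward the observer and the observer is heading toward the source.
With source approaching and observer approaching, f' = f · (v + v_o)/(v − v_s).
f' = 85.9 × (1536 + 0.7)/(1536 − 9) = 85.9 × 1536.7/1527 ≈ 86.4 kHz.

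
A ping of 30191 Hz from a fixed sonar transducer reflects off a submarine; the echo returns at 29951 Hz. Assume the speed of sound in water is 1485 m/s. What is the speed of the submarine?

5.9 m/s

Double Doppler shift off a moving reflector: f₂ = f₀ · (v + u)/(v − u) (u > 0 toward emitter).
Rearranging, u = v · (f₂ − f₀)/(f₂ + f₀) = 1485 × -240/60142 ≈ -5.9 m/s.
So the submarine is moving at 5.9 m/s away from the emitter.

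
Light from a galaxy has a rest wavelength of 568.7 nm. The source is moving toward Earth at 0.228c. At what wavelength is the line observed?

450.9 nm

Relativistic Doppler for wavelength: λ' = λ₀ · √((1 − β)/(1 + β)).
λ' = 568.7 × √(0.7720/1.2280) = 568.7 × 0.79288 ≈ 450.9 nm.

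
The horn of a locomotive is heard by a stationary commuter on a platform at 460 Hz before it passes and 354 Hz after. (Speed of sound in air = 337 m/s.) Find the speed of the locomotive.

f₁/f₂ = (v + v_s)/(v − v_s), so v_s = v · (f₁ − f₂)/(f₁ + f₂).
v_s = 337 × (460 − 354)/(460 + 354) = 337 × 106/814 ≈ 44 m/s.

44 m/s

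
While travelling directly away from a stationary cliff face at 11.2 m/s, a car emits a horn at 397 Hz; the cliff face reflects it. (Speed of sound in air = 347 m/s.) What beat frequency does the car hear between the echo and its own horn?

The cliff face receives the sound from a moving source: f₁ = f₀ · v/(v + v_e) = 397 × 347/358.2 ≈ 384.6 Hz.
On the return leg the car is a moving observer: f₂ = f₁ · (v − v_e)/v = 384.6 × 335.8/347 ≈ 372.2 Hz.
Beat against the emitted tone: |f₂ − f₀| = 2v_e·f₀/(v + v_e) = 2 × 11.2 × 397/358.2 ≈ 24.8 Hz.

24.8 Hz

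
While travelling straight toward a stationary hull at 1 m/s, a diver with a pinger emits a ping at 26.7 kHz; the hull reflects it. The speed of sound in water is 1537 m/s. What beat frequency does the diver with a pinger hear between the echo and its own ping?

34.8 Hz

The hull receives the sound from a moving source: f₁ = f₀ · v/(v − v_e) = 26.7 × 1537/1536 ≈ 26.7174 kHz.
On the return leg the diver with a pinger is a moving observer: f₂ = f₁ · (v + v_e)/v = 26.7174 × 1538/1537 ≈ 26.7348 kHz.
Beat against the emitted tone (with f₀ = 26700 Hz): |f₂ − f₀| = 2v_e·f₀/(v − v_e) = 2 × 1 × 26700/1536 ≈ 34.8 Hz.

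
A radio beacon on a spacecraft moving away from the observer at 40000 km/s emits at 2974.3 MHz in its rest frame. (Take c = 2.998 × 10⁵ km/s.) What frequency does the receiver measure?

2600.7 MHz

β = v/c = 40000/299800 = 0.1334.
Relativistic Doppler for frequency: f' = f₀ · √((1 − β)/(1 + β)).
f' = 2974.3 × √(0.8666/1.1334) = 2974.3 × 0.87440 ≈ 2600.7 MHz.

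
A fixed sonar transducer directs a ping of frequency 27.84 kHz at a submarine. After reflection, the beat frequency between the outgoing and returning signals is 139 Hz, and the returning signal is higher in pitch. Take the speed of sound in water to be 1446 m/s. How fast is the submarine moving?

Double Doppler shift off a moving reflector: f₂ = f₀ · (v + u)/(v − u) (u > 0 toward emitter).
Returning signal is higher, so f₂ = f₀ + Δf = 27840 + 139 = 27979 Hz.
Rearranging, u = v · (f₂ − f₀)/(f₂ + f₀) = 1446 × 139/55819 ≈ 3.6 m/s.
So the submarine is moving at 3.6 m/s toward the emitter.

3.6 m/s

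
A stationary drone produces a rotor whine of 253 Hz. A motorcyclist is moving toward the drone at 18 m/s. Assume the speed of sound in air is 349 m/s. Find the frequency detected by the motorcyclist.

Moving observer, stationary source: f' = f · (v + v_o)/v.
f' = 253 × (349 + 18)/349 = 253 × 367/349 ≈ 266 Hz.

266 Hz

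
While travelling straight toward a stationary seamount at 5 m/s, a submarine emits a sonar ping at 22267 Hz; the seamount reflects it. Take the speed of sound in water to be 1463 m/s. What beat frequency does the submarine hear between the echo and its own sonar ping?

153 Hz

The seamount receives the sound from a moving source: f₁ = f₀ · v/(v − v_e) = 22267 × 1463/1458 ≈ 22343.4 Hz.
On the return leg the submarine is a moving observer: f₂ = f₁ · (v + v_e)/v = 22343.4 × 1468/1463 ≈ 22419.7 Hz.
Beat against the emitted tone: |f₂ − f₀| = 2v_e·f₀/(v − v_e) = 2 × 5 × 22267/1458 ≈ 153 Hz.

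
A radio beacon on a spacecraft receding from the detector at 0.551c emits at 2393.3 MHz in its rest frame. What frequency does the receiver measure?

1287.7 MHz

Relativistic Doppler for frequency: f' = f₀ · √((1 − β)/(1 + β)).
f' = 2393.3 × √(0.4490/1.5510) = 2393.3 × 0.53804 ≈ 1287.7 MHz.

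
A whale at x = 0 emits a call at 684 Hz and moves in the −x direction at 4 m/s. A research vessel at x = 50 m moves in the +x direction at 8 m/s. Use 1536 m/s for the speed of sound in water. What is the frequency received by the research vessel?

The observer lies on the +x side, so the source is heading away from the observer and the observer is heading away from the source.
With source receding and observer receding, f' = f · (v − v_o)/(v + v_s).
f' = 684 × (1536 − 8)/(1536 + 4) = 684 × 1528/1540 ≈ 679 Hz.

679 Hz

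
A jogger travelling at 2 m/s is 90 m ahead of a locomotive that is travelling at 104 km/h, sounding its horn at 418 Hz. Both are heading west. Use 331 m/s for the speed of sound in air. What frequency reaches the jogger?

104 km/h = 28.89 m/s.
The jogger is ahead, so the locomotive is moving toward it while the jogger is moving away from the locomotive.
With source approaching and observer receding, f' = f · (v − v_o)/(v − v_s).
f' = 418 × (331 − 2)/(331 − 28.89) = 418 × 329/302.11 ≈ 455 Hz.

455 Hz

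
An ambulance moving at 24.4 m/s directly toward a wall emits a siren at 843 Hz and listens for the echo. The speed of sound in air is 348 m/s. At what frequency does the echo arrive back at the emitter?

970 Hz

The wall receives the sound from a moving source: f₁ = f₀ · v/(v − v_e) = 843 × 348/323.6 ≈ 907 Hz.
On the return leg the ambulance is a moving observer: f₂ = f₁ · (v + v_e)/v = 907 × 372.4/348 ≈ 970 Hz.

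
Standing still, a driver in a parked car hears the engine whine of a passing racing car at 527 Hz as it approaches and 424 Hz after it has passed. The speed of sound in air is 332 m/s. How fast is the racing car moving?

36 m/s

f₁/f₂ = (v + v_s)/(v − v_s), so v_s = v · (f₁ − f₂)/(f₁ + f₂).
v_s = 332 × (527 − 424)/(527 + 424) = 332 × 103/951 ≈ 36 m/s.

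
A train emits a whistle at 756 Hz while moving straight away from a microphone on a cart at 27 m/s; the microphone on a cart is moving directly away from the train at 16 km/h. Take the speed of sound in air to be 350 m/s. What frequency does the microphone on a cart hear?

693 Hz

16 km/h = 4.444 m/s.
General Doppler shift: f' = f · (v − v_o)/(v + v_s).
f' = 756 × (350 − 4.444)/(350 + 27) = 756 × 345.56/377 ≈ 693 Hz.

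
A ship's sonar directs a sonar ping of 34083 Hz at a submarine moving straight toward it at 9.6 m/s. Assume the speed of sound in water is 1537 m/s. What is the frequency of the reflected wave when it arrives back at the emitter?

At the submarine (a moving observer), f₁ = f₀ · (v + u)/v = 34083 × 1546.6/1537 ≈ 34296 Hz.
On reflection it acts as a source moving toward the stationary detector: f₂ = f₁ · v/(v − u) = 34296 × 1537/1527.4 ≈ 34511 Hz.

34511 Hz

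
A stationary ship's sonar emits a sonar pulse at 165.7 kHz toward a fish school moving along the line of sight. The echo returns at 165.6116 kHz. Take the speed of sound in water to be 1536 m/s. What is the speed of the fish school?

0.41 m/s

Double Doppler shift off a moving reflector: f₂ = f₀ · (v + u)/(v − u) (u > 0 toward emitter).
Rearranging, u = v · (f₂ − f₀)/(f₂ + f₀) = 1536 × -0.0884/331.3116 ≈ -0.41 m/s.
So the fish school is moving at 0.41 m/s away from the emitter.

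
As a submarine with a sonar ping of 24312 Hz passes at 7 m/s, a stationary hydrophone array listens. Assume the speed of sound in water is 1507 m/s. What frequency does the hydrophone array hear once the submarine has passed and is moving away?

Receding: f₂ = f · v/(v + v_s) = 24312 × 1507/1514 ≈ 24200 Hz.

24200 Hz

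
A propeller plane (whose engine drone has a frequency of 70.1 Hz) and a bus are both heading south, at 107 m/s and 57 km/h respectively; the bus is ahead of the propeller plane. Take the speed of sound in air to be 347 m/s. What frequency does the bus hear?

97 Hz

57 km/h = 15.83 m/s.
The bus is ahead, so the propeller plane is moving toward it while the bus is moving away from the propeller plane.
With source approaching and observer receding, f' = f · (v − v_o)/(v − v_s).
f' = 70.1 × (347 − 15.83)/(347 − 107) = 70.1 × 331.17/240 ≈ 97 Hz.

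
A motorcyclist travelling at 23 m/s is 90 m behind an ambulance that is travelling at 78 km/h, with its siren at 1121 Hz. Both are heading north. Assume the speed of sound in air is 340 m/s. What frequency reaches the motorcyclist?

1125 Hz

78 km/h = 21.67 m/s.
The motorcyclist is behind, so the ambulance is moving away from it while the motorcyclist is moving toward the ambulance.
General Doppler shift: f' = f · (v + v_o)/(v + v_s).
f' = 1121 × (340 + 23)/(340 + 21.67) = 1121 × 363/361.67 ≈ 1125 Hz.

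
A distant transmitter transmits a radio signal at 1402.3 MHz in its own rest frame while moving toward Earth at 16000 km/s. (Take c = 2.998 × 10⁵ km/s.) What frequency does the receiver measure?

β = v/c = 16000/299800 = 0.0534.
Relativistic Doppler for frequency: f' = f₀ · √((1 + β)/(1 − β)).
f' = 1402.3 × √(1.0534/0.9466) = 1402.3 × 1.05487 ≈ 1479.2 MHz.

1479.2 MHz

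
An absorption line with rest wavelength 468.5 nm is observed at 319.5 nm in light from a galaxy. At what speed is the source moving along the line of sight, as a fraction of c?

λ'/λ₀ = 0.6820 < 1 (blueshift), so the source is approaching.
λ'/λ₀ = √((1 − β)/(1 + β)) for an approaching source ⇒ β = (1 − r²)/(1 + r²) with r = λ'/λ₀.
β = (1 − 0.4651)/(1 + 0.4651) ≈ 0.365.

0.365c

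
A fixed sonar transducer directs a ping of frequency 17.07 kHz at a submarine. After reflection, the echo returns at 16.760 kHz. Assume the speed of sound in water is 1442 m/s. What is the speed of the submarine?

13.2 m/s

Double Doppler shift off a moving reflector: f₂ = f₀ · (v + u)/(v − u) (u > 0 toward emitter).
Rearranging, u = v · (f₂ − f₀)/(f₂ + f₀) = 1442 × -0.310/33.830 ≈ -13.2 m/s.
So the submarine is moving at 13.2 m/s away from the emitter.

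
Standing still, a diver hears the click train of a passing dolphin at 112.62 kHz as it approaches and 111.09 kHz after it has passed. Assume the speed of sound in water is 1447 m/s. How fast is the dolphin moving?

f₁/f₂ = (v + v_s)/(v − v_s), so v_s = v · (f₁ − f₂)/(f₁ + f₂).
v_s = 1447 × (112.62 − 111.09)/(112.62 + 111.09) = 1447 × 1.53/223.71 ≈ 9.9 m/s.

9.9 m/s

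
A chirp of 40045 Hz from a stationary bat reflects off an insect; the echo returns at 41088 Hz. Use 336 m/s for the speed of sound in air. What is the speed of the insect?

4.3 m/s

Double Doppler shift off a moving reflector: f₂ = f₀ · (v + u)/(v − u) (u > 0 toward emitter).
Rearranging, u = v · (f₂ − f₀)/(f₂ + f₀) = 336 × 1043/81133 ≈ 4.3 m/s.
So the insect is moving at 4.3 m/s toward the emitter.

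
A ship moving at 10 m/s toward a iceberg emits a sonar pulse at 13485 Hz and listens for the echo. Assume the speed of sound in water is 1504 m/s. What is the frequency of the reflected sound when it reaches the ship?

13666 Hz

The iceberg receives the sound from a moving source: f₁ = f₀ · v/(v − v_e) = 13485 × 1504/1494 ≈ 13575 Hz.
On the return leg the ship is a moving observer: f₂ = f₁ · (v + v_e)/v = 13575 × 1514/1504 ≈ 13666 Hz.
Equivalently f₂ = f₀ · (v + v_e)/(v − v_e).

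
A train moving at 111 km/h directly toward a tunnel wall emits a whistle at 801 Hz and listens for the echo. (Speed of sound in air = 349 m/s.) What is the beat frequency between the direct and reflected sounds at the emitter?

155 Hz

111 km/h = 30.83 m/s.
The tunnel wall receives the sound from a moving source: f₁ = f₀ · v/(v − v_e) = 801 × 349/318.17 ≈ 878.6 Hz.
On the return leg the train is a moving observer: f₂ = f₁ · (v + v_e)/v = 878.6 × 379.83/349 ≈ 956.2 Hz.
Beat against the emitted tone: |f₂ − f₀| = 2v_e·f₀/(v − v_e) = 2 × 30.83 × 801/318.17 ≈ 155 Hz.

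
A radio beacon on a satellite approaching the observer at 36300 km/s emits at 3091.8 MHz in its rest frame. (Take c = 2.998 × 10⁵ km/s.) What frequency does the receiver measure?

β = v/c = 36300/299800 = 0.1211.
Relativistic Doppler for frequency: f' = f₀ · √((1 + β)/(1 − β)).
f' = 3091.8 × √(1.1211/0.8789) = 3091.8 × 1.12939 ≈ 3491.8 MHz.

3491.8 MHz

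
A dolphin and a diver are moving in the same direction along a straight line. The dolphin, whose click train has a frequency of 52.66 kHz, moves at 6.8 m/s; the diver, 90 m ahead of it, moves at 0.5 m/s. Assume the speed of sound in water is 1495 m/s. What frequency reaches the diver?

The diver is ahead, so the dolphin is moving toward it while the diver is moving away from the dolphin.
With source approaching and observer receding, f' = f · (v − v_o)/(v − v_s).
f' = 52.66 × (1495 − 0.5)/(1495 − 6.8) = 52.66 × 1494.5/1488.2 ≈ 52.9 kHz.

52.9 kHz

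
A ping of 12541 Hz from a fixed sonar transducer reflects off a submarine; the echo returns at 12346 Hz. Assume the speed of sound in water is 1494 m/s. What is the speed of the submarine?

11.7 m/s

Double Doppler shift off a moving reflector: f₂ = f₀ · (v + u)/(v − u) (u > 0 toward emitter).
Rearranging, u = v · (f₂ − f₀)/(f₂ + f₀) = 1494 × -195/24887 ≈ -11.7 m/s.
So the submarine is moving at 11.7 m/s away from the emitter.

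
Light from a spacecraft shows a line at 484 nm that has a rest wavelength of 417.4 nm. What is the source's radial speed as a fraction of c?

0.147

λ'/λ₀ = 1.1596 > 1 (redshift), so the source is receding.
λ'/λ₀ = √((1 + β)/(1 − β)) for a receding source ⇒ β = (r² − 1)/(r² + 1) with r = λ'/λ₀.
β = (1.3446 − 1)/(1.3446 + 1) ≈ 0.147.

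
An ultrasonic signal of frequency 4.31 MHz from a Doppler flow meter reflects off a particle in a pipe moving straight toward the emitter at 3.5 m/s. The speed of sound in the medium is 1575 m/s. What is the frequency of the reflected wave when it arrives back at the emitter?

4.329 MHz

The particle in a pipe first receives the wave as a moving observer: f₁ = f₀ · (v + u)/v = 4.31 × (1575 + 3.5)/1575 ≈ 4.320 MHz.
On reflection it acts as a source moving toward the stationary detector: f₂ = f₁ · v/(v − u) = 4.320 × 1575/1571.5 ≈ 4.329 MHz.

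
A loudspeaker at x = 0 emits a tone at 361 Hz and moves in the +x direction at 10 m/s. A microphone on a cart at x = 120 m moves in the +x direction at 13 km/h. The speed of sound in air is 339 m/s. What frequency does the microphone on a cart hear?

13 km/h = 3.611 m/s.
The observer lies on the +x side, so the source is heading toward the observer and the observer is heading away from the source.
With source approaching and observer receding, f' = f · (v − v_o)/(v − v_s).
f' = 361 × (339 − 3.611)/(339 − 10) = 361 × 335.39/329 ≈ 368 Hz.

368 Hz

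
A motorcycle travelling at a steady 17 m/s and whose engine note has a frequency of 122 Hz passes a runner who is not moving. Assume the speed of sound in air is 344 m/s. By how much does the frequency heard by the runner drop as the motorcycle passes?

12.1 Hz

Approaching: f₁ = f · v/(v − v_s) = 122 × 344/327 ≈ 128.3 Hz.
Receding: f₂ = f · v/(v + v_s) = 122 × 344/361 ≈ 116.3 Hz.
Drop: f₁ − f₂ = 2f·v·v_s/(v² − v_s²) = 2 × 122 × 344 × 17/(344² − 17²) ≈ 12.1 Hz.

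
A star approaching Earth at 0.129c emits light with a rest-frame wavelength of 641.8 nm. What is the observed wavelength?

563.7 nm

Relativistic Doppler for wavelength: λ' = λ₀ · √((1 − β)/(1 + β)).
λ' = 641.8 × √(0.8710/1.1290) = 641.8 × 0.87834 ≈ 563.7 nm.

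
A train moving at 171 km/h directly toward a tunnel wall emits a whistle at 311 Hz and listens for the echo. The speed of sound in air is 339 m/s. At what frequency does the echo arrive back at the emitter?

412 Hz

171 km/h = 47.5 m/s.
The tunnel wall receives the sound from a moving source: f₁ = f₀ · v/(v − v_e) = 311 × 339/291.5 ≈ 362 Hz.
On the return leg the train is a moving observer: f₂ = f₁ · (v + v_e)/v = 362 × 386.5/339 ≈ 412 Hz.
Equivalently f₂ = f₀ · (v + v_e)/(v − v_e).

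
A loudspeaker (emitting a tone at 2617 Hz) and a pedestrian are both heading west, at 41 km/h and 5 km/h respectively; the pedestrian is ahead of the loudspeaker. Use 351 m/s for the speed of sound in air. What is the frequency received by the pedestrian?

2694 Hz

41 km/h = 11.39 m/s; 5 km/h = 1.389 m/s.
The pedestrian is ahead, so the loudspeaker is moving toward it while the pedestrian is moving away from the loudspeaker.
Both move, so f' = f · (v − v_o)/(v − v_s).
f' = 2617 × (351 − 1.389)/(351 − 11.39) = 2617 × 349.61/339.61 ≈ 2694 Hz.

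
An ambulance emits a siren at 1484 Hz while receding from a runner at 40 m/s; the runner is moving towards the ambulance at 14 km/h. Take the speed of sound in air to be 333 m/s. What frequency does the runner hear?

1340 Hz

14 km/h = 3.889 m/s.
Both move, so f' = f · (v + v_o)/(v + v_s).
f' = 1484 × (333 + 3.889)/(333 + 40) = 1484 × 336.89/373 ≈ 1340 Hz.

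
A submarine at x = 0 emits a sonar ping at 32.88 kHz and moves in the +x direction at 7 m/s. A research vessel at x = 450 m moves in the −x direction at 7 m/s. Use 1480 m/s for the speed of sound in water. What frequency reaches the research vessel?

The observer lies on the +x side, so the source is heading toward the observer and the observer is heading toward the source.
General Doppler shift: f' = f · (v + v_o)/(v − v_s).
f' = 32.88 × (1480 + 7)/(1480 − 7) = 32.88 × 1487/1473 ≈ 33.2 kHz.

33.2 kHz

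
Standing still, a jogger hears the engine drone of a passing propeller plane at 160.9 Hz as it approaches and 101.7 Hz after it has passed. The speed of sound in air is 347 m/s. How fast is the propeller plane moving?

f₁/f₂ = (v + v_s)/(v − v_s), so v_s = v · (f₁ − f₂)/(f₁ + f₂).
v_s = 347 × (160.9 − 101.7)/(160.9 + 101.7) = 347 × 59.2/262.6 ≈ 78 m/s.

78 m/s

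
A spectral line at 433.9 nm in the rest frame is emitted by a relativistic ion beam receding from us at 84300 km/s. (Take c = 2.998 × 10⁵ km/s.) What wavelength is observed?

579.3 nm

β = v/c = 84300/299800 = 0.2812.
Relativistic Doppler for wavelength: λ' = λ₀ · √((1 + β)/(1 − β)).
λ' = 433.9 × √(1.2812/0.7188) = 433.9 × 1.33505 ≈ 579.3 nm.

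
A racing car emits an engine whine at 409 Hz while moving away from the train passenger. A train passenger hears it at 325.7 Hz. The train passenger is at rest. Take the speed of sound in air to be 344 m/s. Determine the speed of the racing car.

88 m/s

f' = f · v/(v + v_s) ⇒ v_s = v · |1 − f/f'|.
v_s = 344 × |1 − 409/325.7| = 344 × 0.2558 ≈ 88 m/s.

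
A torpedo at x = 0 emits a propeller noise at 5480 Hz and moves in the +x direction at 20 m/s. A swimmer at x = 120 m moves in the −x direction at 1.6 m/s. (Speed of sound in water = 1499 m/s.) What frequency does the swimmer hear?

The observer lies on the +x side, so the source is heading toward the observer and the observer is heading toward the source.
General Doppler shift: f' = f · (v + v_o)/(v − v_s).
f' = 5480 × (1499 + 1.6)/(1499 − 20) = 5480 × 1500.6/1479 ≈ 5560 Hz.

5560 Hz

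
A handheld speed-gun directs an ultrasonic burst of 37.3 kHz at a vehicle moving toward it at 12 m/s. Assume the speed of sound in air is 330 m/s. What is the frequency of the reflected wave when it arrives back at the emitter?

40.1 kHz

At the vehicle (a moving observer), f₁ = f₀ · (v + u)/v = 37.3 × 342/330 ≈ 38.7 kHz.
The reflection then acts as a moving source: f₂ = f₁ · v/(v − u) ≈ 40.1 kHz.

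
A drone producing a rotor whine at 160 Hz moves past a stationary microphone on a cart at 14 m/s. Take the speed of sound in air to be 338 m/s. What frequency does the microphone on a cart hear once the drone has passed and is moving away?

154 Hz

Receding: f₂ = f · v/(v + v_s) = 160 × 338/352 ≈ 154 Hz.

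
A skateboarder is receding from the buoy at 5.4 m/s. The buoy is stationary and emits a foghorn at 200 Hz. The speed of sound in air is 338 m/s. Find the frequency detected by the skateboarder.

Only the observer moves, away from the source, so f' = f · (v − v_o)/v.
f' = 200 × (338 − 5.4)/338 = 200 × 332.6/338 ≈ 197 Hz.

197 Hz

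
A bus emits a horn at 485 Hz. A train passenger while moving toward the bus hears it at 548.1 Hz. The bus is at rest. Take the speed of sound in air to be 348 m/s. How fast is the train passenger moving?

45 m/s

f' = f · (v + v_o)/v ⇒ v_o = v · |f'/f − 1|.
v_o = 348 × |548.1/485 − 1| = 348 × 0.1301 ≈ 45 m/s.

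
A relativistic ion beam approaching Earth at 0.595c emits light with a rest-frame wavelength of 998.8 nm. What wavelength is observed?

503.3 nm

Relativistic Doppler for wavelength: λ' = λ₀ · √((1 − β)/(1 + β)).
λ' = 998.8 × √(0.4050/1.5950) = 998.8 × 0.50390 ≈ 503.3 nm.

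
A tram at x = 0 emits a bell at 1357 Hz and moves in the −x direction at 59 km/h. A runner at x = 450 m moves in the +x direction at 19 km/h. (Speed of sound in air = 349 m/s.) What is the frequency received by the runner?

59 km/h = 16.39 m/s; 19 km/h = 5.278 m/s.
The observer lies on the +x side, so the source is heading away from the observer and the observer is heading away from the source.
With source receding and observer receding, f' = f · (v − v_o)/(v + v_s).
f' = 1357 × (349 − 5.278)/(349 + 16.39) = 1357 × 343.72/365.39 ≈ 1277 Hz.

1277 Hz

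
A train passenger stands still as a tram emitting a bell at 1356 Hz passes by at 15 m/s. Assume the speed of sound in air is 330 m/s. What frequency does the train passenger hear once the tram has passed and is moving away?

Receding: f₂ = f · v/(v + v_s) = 1356 × 330/345 ≈ 1297 Hz.

1297 Hz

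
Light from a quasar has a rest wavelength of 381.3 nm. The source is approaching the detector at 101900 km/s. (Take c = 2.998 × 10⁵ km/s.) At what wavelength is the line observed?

267.6 nm

β = v/c = 101900/299800 = 0.3399.
Relativistic Doppler for wavelength: λ' = λ₀ · √((1 − β)/(1 + β)).
λ' = 381.3 × √(0.6601/1.3399) = 381.3 × 0.70189 ≈ 267.6 nm.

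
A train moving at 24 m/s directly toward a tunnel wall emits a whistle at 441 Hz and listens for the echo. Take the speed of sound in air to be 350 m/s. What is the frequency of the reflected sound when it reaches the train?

506 Hz

The tunnel wall receives the sound from a moving source: f₁ = f₀ · v/(v − v_e) = 441 × 350/326 ≈ 473 Hz.
On the return leg the train is a moving observer: f₂ = f₁ · (v + v_e)/v = 473 × 374/350 ≈ 506 Hz.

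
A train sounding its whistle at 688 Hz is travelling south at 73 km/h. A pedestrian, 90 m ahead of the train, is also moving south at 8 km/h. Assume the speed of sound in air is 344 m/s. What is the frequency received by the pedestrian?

726 Hz

73 km/h = 20.28 m/s; 8 km/h = 2.222 m/s.
The pedestrian is ahead, so the train is moving toward it while the pedestrian is moving away from the train.
With source approaching and observer receding, f' = f · (v − v_o)/(v − v_s).
f' = 688 × (344 − 2.222)/(344 − 20.28) = 688 × 341.78/323.72 ≈ 726 Hz.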